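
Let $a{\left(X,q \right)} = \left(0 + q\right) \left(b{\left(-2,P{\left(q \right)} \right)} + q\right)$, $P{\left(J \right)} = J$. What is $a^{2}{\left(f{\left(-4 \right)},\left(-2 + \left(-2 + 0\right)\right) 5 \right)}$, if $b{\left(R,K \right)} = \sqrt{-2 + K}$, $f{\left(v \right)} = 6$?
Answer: $151200 - 16000 i \sqrt{22} \approx 1.512 \cdot 10^{5} - 75047.0 i$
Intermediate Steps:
$a{\left(X,q \right)} = q \left(q + \sqrt{-2 + q}\right)$ ($a{\left(X,q \right)} = \left(0 + q\right) \left(\sqrt{-2 + q} + q\right) = q \left(q + \sqrt{-2 + q}\right)$)
$a^{2}{\left(f{\left(-4 \right)},\left(-2 + \left(-2 + 0\right)\right) 5 \right)} = \left(\left(-2 + \left(-2 + 0\right)\right) 5 \left(\left(-2 + \left(-2 + 0\right)\right) 5 + \sqrt{-2 + \left(-2 + \left(-2 + 0\right)\right) 5}\right)\right)^{2} = \left(\left(-2 - 2\right) 5 \left(\left(-2 - 2\right) 5 + \sqrt{-2 + \left(-2 - 2\right) 5}\right)\right)^{2} = \left(\left(-4\right) 5 \left(\left(-4\right) 5 + \sqrt{-2 - 20}\right)\right)^{2} = \left(- 20 \left(-20 + \sqrt{-2 - 20}\right)\right)^{2} = \left(- 20 \left(-20 + \sqrt{-22}\right)\right)^{2} = \left(- 20 \left(-20 + i \sqrt{22}\right)\right)^{2} = \left(400 - 20 i \sqrt{22}\right)^{2}$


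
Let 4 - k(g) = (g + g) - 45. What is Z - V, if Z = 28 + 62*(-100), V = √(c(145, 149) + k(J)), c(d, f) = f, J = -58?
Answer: -6172 - √314 ≈ -6189.7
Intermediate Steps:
k(g) = 49 - 2*g (k(g) = 4 - ((g + g) - 45) = 4 - (2*g - 45) = 4 - (-45 + 2*g) = 4 + (45 - 2*g) = 49 - 2*g)
V = √314 (V = √(149 + (49 - 2*(-58))) = √(149 + (49 + 116)) = √(149 + 165) = √314 ≈ 17.720)
Z = -6172 (Z = 28 - 6200 = -6172)
Z - V = -6172 - √314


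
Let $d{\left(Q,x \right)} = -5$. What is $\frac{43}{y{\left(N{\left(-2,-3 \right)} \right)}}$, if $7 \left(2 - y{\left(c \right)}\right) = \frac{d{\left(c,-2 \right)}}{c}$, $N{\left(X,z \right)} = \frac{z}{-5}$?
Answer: $\frac{903}{67} \approx 13.478$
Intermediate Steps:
$N{\left(X,z \right)} = - \frac{z}{5}$ ($N{\left(X,z \right)} = z \left(- \frac{1}{5}\right) = - \frac{z}{5}$)
$y{\left(c \right)} = 2 + \frac{5}{7 c}$ ($y{\left(c \right)} = 2 - \frac{\left(-5\right) \frac{1}{c}}{7} = 2 + \frac{5}{7 c}$)
$\frac{43}{y{\left(N{\left(-2,-3 \right)} \right)}} = \frac{43}{2 + \frac{5}{7 \left(\left(- \frac{1}{5}\right) \left(-3\right)\right)}} = \frac{43}{2 + \frac{5}{7 \cdot \frac{3}{5}}} = \frac{43}{2 + \frac{5}{7} \cdot \frac{5}{3}} = \frac{43}{2 + \frac{25}{21}} = \frac{43}{\frac{67}{21}} = 43 \cdot \frac{21}{67} = \frac{903}{67}$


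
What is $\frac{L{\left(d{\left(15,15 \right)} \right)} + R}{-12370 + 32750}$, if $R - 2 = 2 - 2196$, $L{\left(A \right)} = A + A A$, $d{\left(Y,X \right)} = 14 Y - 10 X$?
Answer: $\frac{367}{5095} \approx 0.072031$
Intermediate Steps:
$d{\left(Y,X \right)} = - 10 X + 14 Y$
$L{\left(A \right)} = A + A^{2}$
$R = -2192$ ($R = 2 + \left(2 - 2196\right) = 2 - 2194 = -2192$)
$\frac{L{\left(d{\left(15,15 \right)} \right)} + R}{-12370 + 32750} = \frac{\left(\left(-10\right) 15 + 14 \cdot 15\right) \left(1 + \left(\left(-10\right) 15 + 14 \cdot 15\right)\right) - 2192}{-12370 + 32750} = \frac{\left(-150 + 210\right) \left(1 + \left(-150 + 210\right)\right) - 2192}{20380} = \left(60 \left(1 + 60\right) - 2192\right) \frac{1}{20380} = \left(60 \cdot 61 - 2192\right) \frac{1}{20380} = \left(3660 - 2192\right) \frac{1}{20380} = 1468 \cdot \frac{1}{20380} = \frac{367}{5095}$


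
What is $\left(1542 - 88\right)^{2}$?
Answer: $2114116$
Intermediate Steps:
$\left(1542 - 88\right)^{2} = 1454^{2} = 2114116$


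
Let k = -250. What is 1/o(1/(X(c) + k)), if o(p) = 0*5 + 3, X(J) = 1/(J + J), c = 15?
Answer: 1/3 ≈ 0.33333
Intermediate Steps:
X(J) = 1/(2*J)
o(p) = 3 (o(p) = 0 + 3 = 3)
1/o(1/(X(c) + k)) = 1/3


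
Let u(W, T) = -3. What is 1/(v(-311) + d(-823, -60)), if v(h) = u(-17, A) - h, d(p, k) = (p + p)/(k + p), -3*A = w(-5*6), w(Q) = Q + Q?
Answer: 883/273610 ≈ 0.0032272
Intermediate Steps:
w(Q) = 2*Q
A = 20 (A = -2*(-5*6)/3 = -2*(-30)/3 = -1/3*(-60) = 20)
d(p, k) = 2*p/(k + p) (d(p, k) = (2*p)/(k + p) = 2*p/(k + p))
v(h) = -3 - h
1/(v(-311) + d(-823, -60)) = 1/((-3 - 1*(-311)) + 2*(-823)/(-60 - 823)) = 1/((-3 + 311) + 2*(-823)/(-883)) = 1/(308 + 2*(-823)*(-1/883)) = 1/(308 + 1646/883) = 1/(273610/883) = 883/273610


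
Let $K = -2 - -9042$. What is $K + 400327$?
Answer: $409367$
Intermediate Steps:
$K = 9040$ ($K = -2 + 9042 = 9040$)
$K + 400327 = 9040 + 400327 = 409367$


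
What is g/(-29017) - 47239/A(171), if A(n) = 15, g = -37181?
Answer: -1370176348/435255 ≈ -3148.0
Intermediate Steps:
g/(-29017) - 47239/A(171) = -37181/(-29017) - 47239/15 = -37181*(-1/29017) - 47239*1/15 = 37181/29017 - 47239/15 = -1370176348/435255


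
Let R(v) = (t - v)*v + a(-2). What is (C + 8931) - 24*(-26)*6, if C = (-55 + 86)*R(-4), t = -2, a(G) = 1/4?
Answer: 49739/4 ≈ 12435.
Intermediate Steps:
a(G) = 1/4
R(v) = 1/4 + v*(-2 - v) (R(v) = (-2 - v)*v + 1/4 = v*(-2 - v) + 1/4 = 1/4 + v*(-2 - v))
C = -961/4 (C = (-55 + 86)*(1/4 - 1*(-4)**2 - 2*(-4)) = 31*(1/4 - 1*16 + 8) = 31*(1/4 - 16 + 8) = 31*(-31/4) = -961/4 ≈ -240.25)
(C + 8931) - 24*(-26)*6 = (-961/4 + 8931) - 24*(-26)*6 = 34763/4 + 624*6 = 34763/4 + 3744 = 49739/4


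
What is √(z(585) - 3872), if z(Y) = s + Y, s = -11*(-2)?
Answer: I*√3265 ≈ 57.14*I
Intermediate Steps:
s = 22
z(Y) = 22 + Y
√(z(585) - 3872) = √((22 + 585) - 3872) = √(607 - 3872) = √(-3265) = I*√3265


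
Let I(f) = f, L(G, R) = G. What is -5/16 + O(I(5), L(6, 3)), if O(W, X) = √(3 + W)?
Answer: -5/16 + 2*√2 ≈ 2.5159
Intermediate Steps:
-5/16 + O(I(5), L(6, 3)) = -5/16 + √(3 + 5) = -5*1/16 + √8 = -5/16 + 2*√2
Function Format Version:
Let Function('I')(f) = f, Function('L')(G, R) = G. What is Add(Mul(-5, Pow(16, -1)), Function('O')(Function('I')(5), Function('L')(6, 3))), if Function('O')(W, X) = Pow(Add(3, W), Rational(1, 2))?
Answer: Add(Rational(-5, 16), Mul(2, Pow(2, Rational(1, 2)))) ≈ 2.5159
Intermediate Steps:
Add(Mul(-5, Pow(16, -1)), Function('O')(Function('I')(5), Function('L')(6, 3))) = Add(Mul(-5, Pow(16, -1)), Pow(Add(3, 5), Rational(1, 2))) = Add(Mul(-5, Rational(1, 16)), Pow(8, Rational(1, 2))) = Add(Rational(-5, 16), Mul(2, Pow(2, Rational(1, 2))))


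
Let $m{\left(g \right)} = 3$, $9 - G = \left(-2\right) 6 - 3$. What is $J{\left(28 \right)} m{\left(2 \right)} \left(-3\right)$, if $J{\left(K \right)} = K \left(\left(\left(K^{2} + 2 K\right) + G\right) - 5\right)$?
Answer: $-216468$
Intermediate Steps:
$G = 24$ ($G = 9 - \left(\left(-2\right) 6 - 3\right) = 9 - \left(-12 - 3\right) = 9 - -15 = 9 + 15 = 24$)
$J{\left(K \right)} = K \left(19 + K^{2} + 2 K\right)$ ($J{\left(K \right)} = K \left(\left(\left(K^{2} + 2 K\right) + 24\right) - 5\right) = K \left(\left(24 + K^{2} + 2 K\right) - 5\right) = K \left(19 + K^{2} + 2 K\right)$)
$J{\left(28 \right)} m{\left(2 \right)} \left(-3\right) = 28 \left(19 + 28^{2} + 2 \cdot 28\right) 3 \left(-3\right) = 28 \left(19 + 784 + 56\right) \left(-9\right) = 28 \cdot 859 \left(-9\right) = 24052 \left(-9\right) = -216468$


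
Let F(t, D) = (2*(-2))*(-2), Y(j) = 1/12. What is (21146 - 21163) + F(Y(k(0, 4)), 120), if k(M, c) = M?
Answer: -9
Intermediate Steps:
Y(j) = 1/12
F(t, D) = 8 (F(t, D) = -4*(-2) = 8)
(21146 - 21163) + F(Y(k(0, 4)), 120) = (21146 - 21163) + 8 = -17 + 8 = -9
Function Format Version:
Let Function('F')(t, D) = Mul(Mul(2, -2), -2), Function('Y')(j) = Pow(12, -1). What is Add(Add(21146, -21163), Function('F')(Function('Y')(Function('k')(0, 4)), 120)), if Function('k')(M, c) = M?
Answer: -9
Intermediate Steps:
Function('Y')(j) = Rational(1, 12)
Function('F')(t, D) = 8 (Function('F')(t, D) = Mul(-4, -2) = 8)
Add(Add(21146, -21163), Function('F')(Function('Y')(Function('k')(0, 4)), 120)) = Add(Add(21146, -21163), 8) = Add(-17, 8) = -9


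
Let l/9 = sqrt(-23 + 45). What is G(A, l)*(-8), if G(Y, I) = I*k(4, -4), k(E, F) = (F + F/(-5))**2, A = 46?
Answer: -18432*sqrt(22)/25 ≈ -3458.1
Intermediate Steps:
l = 9*sqrt(22) (l = 9*sqrt(-23 + 45) = 9*sqrt(22) ≈ 42.214)
k(E, F) = 16*F**2/25 (k(E, F) = (F + F*(-1/5))**2 = (F - F/5)**2 = (4*F/5)**2 = 16*F**2/25)
G(Y, I) = 256*I/25 (G(Y, I) = I*((16/25)*(-4)**2) = I*((16/25)*16) = I*(256/25) = 256*I/25)
G(A, l)*(-8) = (256*(9*sqrt(22))/25)*(-8) = (2304*sqrt(22)/25)*(-8) = -18432*sqrt(22)/25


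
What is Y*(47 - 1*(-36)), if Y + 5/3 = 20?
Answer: 4565/3 ≈ 1521.7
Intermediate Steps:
Y = 55/3 (Y = -5/3 + 20 = 55/3 ≈ 18.333)
Y*(47 - 1*(-36)) = 55*(47 - 1*(-36))/3 = 55*(47 + 36)/3 = (55/3)*83 = 4565/3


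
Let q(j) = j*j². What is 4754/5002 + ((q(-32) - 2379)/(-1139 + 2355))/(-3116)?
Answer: 221816799/231132416 ≈ 0.95970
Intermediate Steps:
q(j) = j³
4754/5002 + ((q(-32) - 2379)/(-1139 + 2355))/(-3116) = 4754/5002 + (((-32)³ - 2379)/(-1139 + 2355))/(-3116) = 4754*(1/5002) + ((-32768 - 2379)/1216)*(-1/3116) = 2377/2501 - 35147*1/1216*(-1/3116) = 2377/2501 - 35147/1216*(-1/3116) = 2377/2501 + 35147/3789056 = 221816799/231132416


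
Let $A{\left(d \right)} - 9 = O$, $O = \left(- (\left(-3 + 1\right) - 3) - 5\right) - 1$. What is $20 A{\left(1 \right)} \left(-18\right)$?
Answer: $-2880$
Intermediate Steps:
$O = -1$ ($O = \left(- (-2 - 3) - 5\right) - 1 = \left(\left(-1\right) \left(-5\right) - 5\right) - 1 = \left(5 - 5\right) - 1 = 0 - 1 = -1$)
$A{\left(d \right)} = 8$ ($A{\left(d \right)} = 9 - 1 = 8$)
$20 A{\left(1 \right)} \left(-18\right) = 20 \cdot 8 \left(-18\right) = 160 \left(-18\right) = -2880$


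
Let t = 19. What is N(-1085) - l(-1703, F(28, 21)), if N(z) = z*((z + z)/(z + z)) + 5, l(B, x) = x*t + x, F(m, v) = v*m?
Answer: -12840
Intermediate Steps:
F(m, v) = m*v
l(B, x) = 20*x (l(B, x) = x*19 + x = 19*x + x = 20*x)
N(z) = 5 + z (N(z) = z*((2*z)/((2*z))) + 5 = z*((2*z)*(1/(2*z))) + 5 = z*1 + 5 = z + 5 = 5 + z)
N(-1085) - l(-1703, F(28, 21)) = (5 - 1085) - 20*28*21 = -1080 - 20*588 = -1080 - 1*11760 = -1080 - 11760 = -12840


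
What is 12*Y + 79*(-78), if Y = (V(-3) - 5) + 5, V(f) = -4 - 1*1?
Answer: -6222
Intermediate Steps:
V(f) = -5 (V(f) = -4 - 1 = -5)
Y = -5 (Y = (-5 - 5) + 5 = -10 + 5 = -5)
12*Y + 79*(-78) = 12*(-5) + 79*(-78) = -60 - 6162 = -6222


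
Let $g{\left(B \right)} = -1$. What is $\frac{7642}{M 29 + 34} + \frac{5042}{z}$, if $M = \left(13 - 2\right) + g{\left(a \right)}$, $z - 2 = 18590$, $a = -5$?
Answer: $\frac{17964209}{752976} \approx 23.858$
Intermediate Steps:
$z = 18592$ ($z = 2 + 18590 = 18592$)
$M = 10$ ($M = \left(13 - 2\right) - 1 = 11 - 1 = 10$)
$\frac{7642}{M 29 + 34} + \frac{5042}{z} = \frac{7642}{10 \cdot 29 + 34} + \frac{5042}{18592} = \frac{7642}{290 + 34} + 5042 \cdot \frac{1}{18592} = \frac{7642}{324} + \frac{2521}{9296} = 7642 \cdot \frac{1}{324} + \frac{2521}{9296} = \frac{3821}{162} + \frac{2521}{9296} = \frac{17964209}{752976}$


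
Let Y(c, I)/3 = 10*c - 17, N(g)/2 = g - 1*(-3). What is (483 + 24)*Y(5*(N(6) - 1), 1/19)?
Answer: 1266993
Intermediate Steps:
N(g) = 6 + 2*g (N(g) = 2*(g - 1*(-3)) = 2*(g + 3) = 2*(3 + g) = 6 + 2*g)
Y(c, I) = -51 + 30*c (Y(c, I) = 3*(10*c - 17) = 3*(-17 + 10*c) = -51 + 30*c)
(483 + 24)*Y(5*(N(6) - 1), 1/19) = (483 + 24)*(-51 + 30*(5*((6 + 2*6) - 1))) = 507*(-51 + 30*(5*((6 + 12) - 1))) = 507*(-51 + 30*(5*(18 - 1))) = 507*(-51 + 30*(5*17)) = 507*(-51 + 30*85) = 507*(-51 + 2550) = 507*2499 = 1266993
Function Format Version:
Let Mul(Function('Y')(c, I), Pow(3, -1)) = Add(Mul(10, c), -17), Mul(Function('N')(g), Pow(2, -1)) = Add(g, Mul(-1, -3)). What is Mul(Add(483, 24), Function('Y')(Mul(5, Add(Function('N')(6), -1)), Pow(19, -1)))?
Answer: 1266993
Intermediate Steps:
Function('N')(g) = Add(6, Mul(2, g)) (Function('N')(g) = Mul(2, Add(g, Mul(-1, -3))) = Mul(2, Add(g, 3)) = Mul(2, Add(3, g)) = Add(6, Mul(2, g)))
Function('Y')(c, I) = Add(-51, Mul(30, c)) (Function('Y')(c, I) = Mul(3, Add(Mul(10, c), -17)) = Mul(3, Add(-17, Mul(10, c))) = Add(-51, Mul(30, c)))
Mul(Add(483, 24), Function('Y')(Mul(5, Add(Function('N')(6), -1)), Pow(19, -1))) = Mul(Add(483, 24), Add(-51, Mul(30, Mul(5, Add(Add(6, Mul(2, 6)), -1))))) = Mul(507, Add(-51, Mul(30, Mul(5, Add(Add(6, 12), -1))))) = Mul(507, Add(-51, Mul(30, Mul(5, Add(18, -1))))) = Mul(507, Add(-51, Mul(30, Mul(5, 17)))) = Mul(507, Add(-51, Mul(30, 85))) = Mul(507, Add(-51, 2550)) = Mul(507, 2499) = 1266993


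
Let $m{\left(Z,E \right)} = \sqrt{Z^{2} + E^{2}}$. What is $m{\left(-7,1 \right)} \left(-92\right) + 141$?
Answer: $141 - 460 \sqrt{2} \approx -509.54$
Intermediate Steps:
$m{\left(Z,E \right)} = \sqrt{E^{2} + Z^{2}}$
$m{\left(-7,1 \right)} \left(-92\right) + 141 = \sqrt{1^{2} + \left(-7\right)^{2}} \left(-92\right) + 141 = \sqrt{1 + 49} \left(-92\right) + 141 = \sqrt{50} \left(-92\right) + 141 = 5 \sqrt{2} \left(-92\right) + 141 = - 460 \sqrt{2} + 141 = 141 - 460 \sqrt{2}$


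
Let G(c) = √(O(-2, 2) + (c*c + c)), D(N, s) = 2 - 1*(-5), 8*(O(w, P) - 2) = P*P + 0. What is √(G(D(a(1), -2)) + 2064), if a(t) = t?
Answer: √(8256 + 6*√26)/2 ≈ 45.515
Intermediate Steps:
O(w, P) = 2 + P²/8 (O(w, P) = 2 + (P*P + 0)/8 = 2 + (P² + 0)/8 = 2 + P²/8)
D(N, s) = 7 (D(N, s) = 2 + 5 = 7)
G(c) = √(5/2 + c + c²) (G(c) = √((2 + (⅛)*2²) + (c*c + c)) = √((2 + (⅛)*4) + (c² + c)) = √((2 + ½) + (c + c²)) = √(5/2 + (c + c²)) = √(5/2 + c + c²))
√(G(D(a(1), -2)) + 2064) = √(√(10 + 4*7 + 4*7²)/2 + 2064) = √(√(10 + 28 + 4*49)/2 + 2064) = √(√(10 + 28 + 196)/2 + 2064) = √(√234/2 + 2064) = √((3*√26)/2 + 2064) = √(3*√26/2 + 2064) = √(2064 + 3*√26/2)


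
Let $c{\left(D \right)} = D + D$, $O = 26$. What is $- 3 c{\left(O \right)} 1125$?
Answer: $-175500$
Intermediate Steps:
$c{\left(D \right)} = 2 D$
$- 3 c{\left(O \right)} 1125 = - 3 \cdot 2 \cdot 26 \cdot 1125 = \left(-3\right) 52 \cdot 1125 = \left(-156\right) 1125 = -175500$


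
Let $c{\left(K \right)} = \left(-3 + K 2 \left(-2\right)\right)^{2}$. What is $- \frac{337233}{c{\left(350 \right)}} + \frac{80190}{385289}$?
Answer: $\frac{27914552373}{758406335201} \approx 0.036807$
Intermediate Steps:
$c{\left(K \right)} = \left(-3 - 4 K\right)^{2}$ ($c{\left(K \right)} = \left(-3 + 2 K \left(-2\right)\right)^{2} = \left(-3 - 4 K\right)^{2}$)
$- \frac{337233}{c{\left(350 \right)}} + \frac{80190}{385289} = - \frac{337233}{\left(3 + 4 \cdot 350\right)^{2}} + \frac{80190}{385289} = - \frac{337233}{\left(3 + 1400\right)^{2}} + 80190 \cdot \frac{1}{385289} = - \frac{337233}{1403^{2}} + \frac{80190}{385289} = - \frac{337233}{1968409} + \frac{80190}{385289} = \frac{27914552373}{758406335201}$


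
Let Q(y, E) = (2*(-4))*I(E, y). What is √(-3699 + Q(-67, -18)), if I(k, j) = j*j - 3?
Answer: I*√39587 ≈ 198.96*I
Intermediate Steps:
I(k, j) = -3 + j² (I(k, j) = j² - 3 = -3 + j²)
Q(y, E) = 24 - 8*y² (Q(y, E) = (2*(-4))*(-3 + y²) = -8*(-3 + y²) = 24 - 8*y²)
√(-3699 + Q(-67, -18)) = √(-3699 + (24 - 8*(-67)²)) = √(-3699 + (24 - 8*4489)) = √(-3699 + (24 - 35912)) = √(-3699 - 35888) = √(-39587) = I*√39587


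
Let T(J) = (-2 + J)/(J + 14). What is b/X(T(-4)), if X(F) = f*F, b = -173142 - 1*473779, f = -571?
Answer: -3234605/1713 ≈ -1888.3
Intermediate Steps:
T(J) = (-2 + J)/(14 + J)
b = -646921 (b = -173142 - 473779 = -646921)
X(F) = -571*F
b/X(T(-4)) = -646921*(-(14 - 4)/(571*(-2 - 4))) = -646921/((-571*(-6)/10)) = -646921/((-571*(-⅗))) = -646921/1713/5 = -646921*5/1713 = -3234605/1713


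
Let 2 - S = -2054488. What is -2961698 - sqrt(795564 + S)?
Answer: -2961698 - sqrt(2850054) ≈ -2.9634e+6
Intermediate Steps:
S = 2054490 (S = 2 - 1*(-2054488) = 2 + 2054488 = 2054490)
-2961698 - sqrt(795564 + S) = -2961698 - sqrt(795564 + 2054490) = -2961698 - sqrt(2850054)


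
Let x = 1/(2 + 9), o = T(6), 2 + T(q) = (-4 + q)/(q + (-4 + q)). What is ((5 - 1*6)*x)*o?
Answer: 7/44 ≈ 0.15909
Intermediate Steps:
T(q) = -2 + (-4 + q)/(-4 + 2*q) (T(q) = -2 + (-4 + q)/(q + (-4 + q)) = -2 + (-4 + q)/(-4 + 2*q))
o = -7/4 (o = (4 - 3*6)/(2*(-2 + 6)) = (1/2)*(4 - 18)/4 = (1/2)*(1/4)*(-14) = -7/4 ≈ -1.7500)
x = 1/11 ≈ 0.090909
((5 - 1*6)*x)*o = ((5 - 1*6)*(1/11))*(-7/4) = ((5 - 6)*(1/11))*(-7/4) = -1*1/11*(-7/4) = -1/11*(-7/4) = 7/44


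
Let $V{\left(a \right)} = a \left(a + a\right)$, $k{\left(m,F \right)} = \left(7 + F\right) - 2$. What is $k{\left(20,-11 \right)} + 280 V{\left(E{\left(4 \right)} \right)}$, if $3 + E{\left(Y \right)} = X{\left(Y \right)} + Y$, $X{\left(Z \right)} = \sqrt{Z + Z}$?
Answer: $5034 + 2240 \sqrt{2} \approx 8201.8$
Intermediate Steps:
$X{\left(Z \right)} = \sqrt{2} \sqrt{Z}$ ($X{\left(Z \right)} = \sqrt{2 Z} = \sqrt{2} \sqrt{Z}$)
$k{\left(m,F \right)} = 5 + F$
$E{\left(Y \right)} = -3 + Y + \sqrt{2} \sqrt{Y}$ ($E{\left(Y \right)} = -3 + \left(\sqrt{2} \sqrt{Y} + Y\right) = -3 + \left(Y + \sqrt{2} \sqrt{Y}\right) = -3 + Y + \sqrt{2} \sqrt{Y}$)
$V{\left(a \right)} = 2 a^{2}$ ($V{\left(a \right)} = a 2 a = 2 a^{2}$)
$k{\left(20,-11 \right)} + 280 V{\left(E{\left(4 \right)} \right)} = \left(5 - 11\right) + 280 \cdot 2 \left(-3 + 4 + \sqrt{2} \sqrt{4}\right)^{2} = -6 + 280 \cdot 2 \left(-3 + 4 + \sqrt{2} \cdot 2\right)^{2} = -6 + 280 \cdot 2 \left(-3 + 4 + 2 \sqrt{2}\right)^{2} = -6 + 280 \cdot 2 \left(1 + 2 \sqrt{2}\right)^{2} = -6 + 560 \left(1 + 2 \sqrt{2}\right)^{2}$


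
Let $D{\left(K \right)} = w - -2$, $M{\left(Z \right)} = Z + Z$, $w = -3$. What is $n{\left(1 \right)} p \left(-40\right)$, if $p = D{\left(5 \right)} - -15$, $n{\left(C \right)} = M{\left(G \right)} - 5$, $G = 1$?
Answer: $1680$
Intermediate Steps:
$M{\left(Z \right)} = 2 Z$
$D{\left(K \right)} = -1$ ($D{\left(K \right)} = -3 - -2 = -3 + 2 = -1$)
$n{\left(C \right)} = -3$ ($n{\left(C \right)} = 2 \cdot 1 - 5 = 2 - 5 = -3$)
$p = 14$ ($p = -1 - -15 = -1 + 15 = 14$)
$n{\left(1 \right)} p \left(-40\right) = \left(-3\right) 14 \left(-40\right) = \left(-42\right) \left(-40\right) = 1680$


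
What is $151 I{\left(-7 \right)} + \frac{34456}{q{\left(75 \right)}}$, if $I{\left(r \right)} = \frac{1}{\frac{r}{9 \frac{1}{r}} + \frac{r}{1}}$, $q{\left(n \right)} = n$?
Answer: $\frac{380459}{1050} \approx 362.34$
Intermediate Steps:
$I{\left(r \right)} = \frac{1}{r + \frac{r^{2}}{9}}$ ($I{\left(r \right)} = \frac{1}{r \frac{r}{9} + r 1} = \frac{1}{\frac{r^{2}}{9} + r} = \frac{1}{r + \frac{r^{2}}{9}}$)
$151 I{\left(-7 \right)} + \frac{34456}{q{\left(75 \right)}} = 151 \frac{9}{\left(-7\right) \left(9 - 7\right)} + \frac{34456}{75} = 151 \cdot 9 \left(- \frac{1}{7}\right) \frac{1}{2} + 34456 \cdot \frac{1}{75} = 151 \cdot 9 \left(- \frac{1}{7}\right) \frac{1}{2} + \frac{34456}{75} = 151 \left(- \frac{9}{14}\right) + \frac{34456}{75} = - \frac{1359}{14} + \frac{34456}{75} = \frac{380459}{1050}$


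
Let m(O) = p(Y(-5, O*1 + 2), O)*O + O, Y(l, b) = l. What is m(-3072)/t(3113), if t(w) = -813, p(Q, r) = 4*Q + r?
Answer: -3165184/271 ≈ -11680.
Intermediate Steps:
p(Q, r) = r + 4*Q
m(O) = O + O*(-20 + O) (m(O) = (O + 4*(-5))*O + O = (O - 20)*O + O = (-20 + O)*O + O = O*(-20 + O) + O = O + O*(-20 + O))
m(-3072)/t(3113) = -3072*(-19 - 3072)/(-813) = -3072*(-3091)*(-1/813) = 9495552*(-1/813) = -3165184/271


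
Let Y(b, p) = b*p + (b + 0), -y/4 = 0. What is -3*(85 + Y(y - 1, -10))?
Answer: -282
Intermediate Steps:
y = 0 (y = -4*0 = 0)
Y(b, p) = b + b*p (Y(b, p) = b*p + b = b + b*p)
-3*(85 + Y(y - 1, -10)) = -3*(85 + (0 - 1)*(1 - 10)) = -3*(85 - 1*(-9)) = -3*(85 + 9) = -3*94 = -282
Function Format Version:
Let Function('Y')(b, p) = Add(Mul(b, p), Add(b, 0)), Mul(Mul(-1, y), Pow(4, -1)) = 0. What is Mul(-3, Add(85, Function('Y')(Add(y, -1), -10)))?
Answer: -282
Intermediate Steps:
y = 0 (y = Mul(-4, 0) = 0)
Function('Y')(b, p) = Add(b, Mul(b, p)) (Function('Y')(b, p) = Add(Mul(b, p), b) = Add(b, Mul(b, p)))
Mul(-3, Add(85, Function('Y')(Add(y, -1), -10))) = Mul(-3, Add(85, Mul(Add(0, -1), Add(1, -10)))) = Mul(-3, Add(85, Mul(-1, -9))) = Mul(-3, Add(85, 9)) = Mul(-3, 94) = -282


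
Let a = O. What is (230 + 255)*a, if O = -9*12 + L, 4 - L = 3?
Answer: -51895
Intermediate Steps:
L = 1 (L = 4 - 1*3 = 4 - 3 = 1)
O = -107 (O = -9*12 + 1 = -108 + 1 = -107)
a = -107
(230 + 255)*a = (230 + 255)*(-107) = 485*(-107) = -51895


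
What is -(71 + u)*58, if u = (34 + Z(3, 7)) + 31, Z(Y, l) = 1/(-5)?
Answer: -39382/5 ≈ -7876.4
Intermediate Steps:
Z(Y, l) = -1/5
u = 324/5 (u = (34 - 1/5) + 31 = 169/5 + 31 = 324/5 ≈ 64.800)
-(71 + u)*58 = -(71 + 324/5)*58 = -679*58/5 = -1*39382/5 = -39382/5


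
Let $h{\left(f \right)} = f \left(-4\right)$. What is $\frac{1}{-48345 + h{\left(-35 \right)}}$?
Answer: $- \frac{1}{48205} \approx -2.0745 \cdot 10^{-5}$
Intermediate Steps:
$h{\left(f \right)} = - 4 f$
$\frac{1}{-48345 + h{\left(-35 \right)}} = \frac{1}{-48345 - -140} = \frac{1}{-48345 + 140} = \frac{1}{-48205} = - \frac{1}{48205}$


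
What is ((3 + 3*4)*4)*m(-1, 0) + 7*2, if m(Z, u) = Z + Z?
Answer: -106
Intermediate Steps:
m(Z, u) = 2*Z
((3 + 3*4)*4)*m(-1, 0) + 7*2 = ((3 + 3*4)*4)*(2*(-1)) + 7*2 = ((3 + 12)*4)*(-2) + 14 = (15*4)*(-2) + 14 = 60*(-2) + 14 = -120 + 14 = -106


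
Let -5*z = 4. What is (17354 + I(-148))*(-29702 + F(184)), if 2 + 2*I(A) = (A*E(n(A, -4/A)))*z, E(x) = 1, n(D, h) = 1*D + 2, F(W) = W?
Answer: -2569866598/5 ≈ -5.1397e+8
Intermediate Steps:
n(D, h) = 2 + D (n(D, h) = D + 2 = 2 + D)
z = -⅘ (z = -⅕*4 = -⅘ ≈ -0.80000)
I(A) = -1 - 2*A/5 (I(A) = -1 + ((A*1)*(-⅘))/2 = -1 + (A*(-⅘))/2 = -1 + (-4*A/5)/2 = -1 - 2*A/5)
(17354 + I(-148))*(-29702 + F(184)) = (17354 + (-1 - ⅖*(-148)))*(-29702 + 184) = (17354 + (-1 + 296/5))*(-29518) = (17354 + 291/5)*(-29518) = (87061/5)*(-29518) = -2569866598/5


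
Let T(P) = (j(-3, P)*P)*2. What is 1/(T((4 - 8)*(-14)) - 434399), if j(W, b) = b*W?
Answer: -1/453215 ≈ -2.2065e-6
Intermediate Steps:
j(W, b) = W*b
T(P) = -6*P² (T(P) = ((-3*P)*P)*2 = -3*P²*2 = -6*P²)
1/(T((4 - 8)*(-14)) - 434399) = 1/(-6*196*(4 - 8)² - 434399) = 1/(-6*(-4*(-14))² - 434399) = 1/(-6*56² - 434399) = 1/(-6*3136 - 434399) = 1/(-18816 - 434399) = 1/(-453215) = -1/453215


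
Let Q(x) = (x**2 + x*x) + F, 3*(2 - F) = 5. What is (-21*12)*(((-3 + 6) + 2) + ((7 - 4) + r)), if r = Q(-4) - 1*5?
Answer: -8904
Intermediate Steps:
F = 1/3 (F = 2 - 1/3*5 = 2 - 5/3 = 1/3 ≈ 0.33333)
Q(x) = 1/3 + 2*x**2 (Q(x) = (x**2 + x*x) + 1/3 = (x**2 + x**2) + 1/3 = 2*x**2 + 1/3 = 1/3 + 2*x**2)
r = 82/3 (r = (1/3 + 2*(-4)**2) - 1*5 = (1/3 + 2*16) - 5 = (1/3 + 32) - 5 = 97/3 - 5 = 82/3 ≈ 27.333)
(-21*12)*(((-3 + 6) + 2) + ((7 - 4) + r)) = (-21*12)*(((-3 + 6) + 2) + ((7 - 4) + 82/3)) = -252*((3 + 2) + (3 + 82/3)) = -252*(5 + 91/3) = -252*106/3 = -8904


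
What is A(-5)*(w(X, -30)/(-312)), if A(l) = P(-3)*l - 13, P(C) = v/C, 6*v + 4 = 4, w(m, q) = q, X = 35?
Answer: -5/4 ≈ -1.2500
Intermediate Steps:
v = 0 (v = -2/3 + (1/6)*4 = -2/3 + 2/3 = 0)
P(C) = 0 (P(C) = 0/C = 0)
A(l) = -13 (A(l) = 0*l - 13 = 0 - 13 = -13)
A(-5)*(w(X, -30)/(-312)) = -(-390)/(-312) = -(-390)*(-1)/312 = -13*5/52 = -5/4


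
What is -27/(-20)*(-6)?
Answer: -81/10 ≈ -8.1000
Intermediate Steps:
-27/(-20)*(-6) = -27*(-1/20)*(-6) = (27/20)*(-6) = -81/10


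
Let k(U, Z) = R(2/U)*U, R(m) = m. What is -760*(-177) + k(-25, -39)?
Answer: 134522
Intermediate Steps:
k(U, Z) = 2 (k(U, Z) = (2/U)*U = 2)
-760*(-177) + k(-25, -39) = -760*(-177) + 2 = 134520 + 2 = 134522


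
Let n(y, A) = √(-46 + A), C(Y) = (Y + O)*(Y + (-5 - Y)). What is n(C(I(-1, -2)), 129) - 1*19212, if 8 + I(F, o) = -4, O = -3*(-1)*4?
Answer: -19212 + √83 ≈ -19203.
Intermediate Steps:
O = 12 (O = 3*4 = 12)
I(F, o) = -12 (I(F, o) = -8 - 4 = -12)
C(Y) = -60 - 5*Y (C(Y) = (Y + 12)*(Y + (-5 - Y)) = (12 + Y)*(-5) = -60 - 5*Y)
n(C(I(-1, -2)), 129) - 1*19212 = √(-46 + 129) - 1*19212 = √83 - 19212 = -19212 + √83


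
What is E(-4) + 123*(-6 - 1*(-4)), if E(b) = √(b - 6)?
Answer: -246 + I*√10 ≈ -246.0 + 3.1623*I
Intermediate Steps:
E(b) = √(-6 + b)
E(-4) + 123*(-6 - 1*(-4)) = √(-6 - 4) + 123*(-6 - 1*(-4)) = √(-10) + 123*(-6 + 4) = I*√10 + 123*(-2) = I*√10 - 246 = -246 + I*√10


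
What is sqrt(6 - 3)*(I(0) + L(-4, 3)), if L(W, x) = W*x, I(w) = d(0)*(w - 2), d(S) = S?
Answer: -12*sqrt(3) ≈ -20.785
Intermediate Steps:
I(w) = 0 (I(w) = 0*(w - 2) = 0*(-2 + w) = 0)
sqrt(6 - 3)*(I(0) + L(-4, 3)) = sqrt(6 - 3)*(0 - 4*3) = sqrt(3)*(0 - 12) = sqrt(3)*(-12) = -12*sqrt(3)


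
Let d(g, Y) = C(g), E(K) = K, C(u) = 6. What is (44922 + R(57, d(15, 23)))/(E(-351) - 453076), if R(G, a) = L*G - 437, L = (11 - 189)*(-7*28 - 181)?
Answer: -3869527/453427 ≈ -8.5340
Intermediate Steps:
d(g, Y) = 6
L = 67106 (L = -178*(-196 - 181) = -178*(-377) = 67106)
R(G, a) = -437 + 67106*G (R(G, a) = 67106*G - 437 = -437 + 67106*G)
(44922 + R(57, d(15, 23)))/(E(-351) - 453076) = (44922 + (-437 + 67106*57))/(-351 - 453076) = (44922 + (-437 + 3825042))/(-453427) = (44922 + 3824605)*(-1/453427) = 3869527*(-1/453427) = -3869527/453427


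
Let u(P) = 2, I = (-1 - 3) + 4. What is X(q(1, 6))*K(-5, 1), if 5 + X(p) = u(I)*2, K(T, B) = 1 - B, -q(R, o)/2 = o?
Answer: 0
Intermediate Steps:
q(R, o) = -2*o
I = 0 (I = -4 + 4 = 0)
X(p) = -1 (X(p) = -5 + 2*2 = -5 + 4 = -1)
X(q(1, 6))*K(-5, 1) = -(1 - 1*1) = -(1 - 1) = -1*0 = 0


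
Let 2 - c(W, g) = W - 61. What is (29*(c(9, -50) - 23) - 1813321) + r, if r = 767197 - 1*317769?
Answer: -1362994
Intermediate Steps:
c(W, g) = 63 - W (c(W, g) = 2 - (W - 61) = 2 - (-61 + W) = 2 + (61 - W) = 63 - W)
r = 449428 (r = 767197 - 317769 = 449428)
(29*(c(9, -50) - 23) - 1813321) + r = (29*((63 - 1*9) - 23) - 1813321) + 449428 = (29*((63 - 9) - 23) - 1813321) + 449428 = (29*(54 - 23) - 1813321) + 449428 = (29*31 - 1813321) + 449428 = (899 - 1813321) + 449428 = -1812422 + 449428 = -1362994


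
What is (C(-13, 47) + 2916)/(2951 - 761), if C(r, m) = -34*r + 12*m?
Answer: 1961/1095 ≈ 1.7909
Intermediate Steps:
(C(-13, 47) + 2916)/(2951 - 761) = ((-34*(-13) + 12*47) + 2916)/(2951 - 761) = ((442 + 564) + 2916)/2190 = (1006 + 2916)*(1/2190) = 3922*(1/2190) = 1961/1095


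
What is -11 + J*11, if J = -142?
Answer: -1573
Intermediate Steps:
-11 + J*11 = -11 - 142*11 = -11 - 1562 = -1573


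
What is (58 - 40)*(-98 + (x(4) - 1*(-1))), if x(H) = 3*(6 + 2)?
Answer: -1314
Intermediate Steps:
x(H) = 24 (x(H) = 3*8 = 24)
(58 - 40)*(-98 + (x(4) - 1*(-1))) = (58 - 40)*(-98 + (24 - 1*(-1))) = 18*(-98 + (24 + 1)) = 18*(-98 + 25) = 18*(-73) = -1314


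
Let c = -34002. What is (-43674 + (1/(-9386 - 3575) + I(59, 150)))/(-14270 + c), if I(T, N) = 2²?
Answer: 1313241/1451632 ≈ 0.90466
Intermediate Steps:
I(T, N) = 4
(-43674 + (1/(-9386 - 3575) + I(59, 150)))/(-14270 + c) = (-43674 + (1/(-9386 - 3575) + 4))/(-14270 - 34002) = (-43674 + (1/(-12961) + 4))/(-48272) = (-43674 + (-1/12961 + 4))*(-1/48272) = (-43674 + 51843/12961)*(-1/48272) = -566006871/12961*(-1/48272) = 1313241/1451632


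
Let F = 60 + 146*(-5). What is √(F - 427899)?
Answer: I*√428569 ≈ 654.65*I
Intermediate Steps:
F = -670 (F = 60 - 730 = -670)
√(F - 427899) = √(-670 - 427899) = √(-428569) = I*√428569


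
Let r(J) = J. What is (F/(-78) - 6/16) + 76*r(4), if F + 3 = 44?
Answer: 94567/312 ≈ 303.10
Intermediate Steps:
F = 41 (F = -3 + 44 = 41)
(F/(-78) - 6/16) + 76*r(4) = (41/(-78) - 6/16) + 76*4 = (41*(-1/78) - 6*1/16) + 304 = (-41/78 - 3/8) + 304 = -281/312 + 304 = 94567/312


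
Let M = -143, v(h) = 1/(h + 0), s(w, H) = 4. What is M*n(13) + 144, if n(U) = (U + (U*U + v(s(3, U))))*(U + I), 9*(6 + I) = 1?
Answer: -185184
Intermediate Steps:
I = -53/9 (I = -6 + (⅑)*1 = -6 + ⅑ = -53/9 ≈ -5.8889)
v(h) = 1/h
n(U) = (-53/9 + U)*(¼ + U + U²) (n(U) = (U + (U*U + 1/4))*(U - 53/9) = (U + (U² + ¼))*(-53/9 + U) = (U + (¼ + U²))*(-53/9 + U) = (¼ + U + U²)*(-53/9 + U) = (-53/9 + U)*(¼ + U + U²))
M*n(13) + 144 = -143*(-53/36 + 13³ - 203/36*13 - 44/9*13²) + 144 = -143*(-53/36 + 2197 - 2639/36 - 44/9*169) + 144 = -143*(-53/36 + 2197 - 2639/36 - 7436/9) + 144 = -143*1296 + 144 = -185328 + 144 = -185184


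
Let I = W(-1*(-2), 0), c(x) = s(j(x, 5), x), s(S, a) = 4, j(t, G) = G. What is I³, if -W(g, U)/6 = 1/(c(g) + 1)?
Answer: -216/125 ≈ -1.7280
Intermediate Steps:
c(x) = 4
W(g, U) = -6/5 (W(g, U) = -6/(4 + 1) = -6/5)
I = -6/5 ≈ -1.2000
I³ = (-6/5)³ = -216/125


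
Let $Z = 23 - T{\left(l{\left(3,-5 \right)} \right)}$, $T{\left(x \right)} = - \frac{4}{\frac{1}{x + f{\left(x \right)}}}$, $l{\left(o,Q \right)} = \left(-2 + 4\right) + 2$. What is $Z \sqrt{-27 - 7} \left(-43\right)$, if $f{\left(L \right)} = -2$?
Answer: $- 1333 i \sqrt{34} \approx - 7772.7 i$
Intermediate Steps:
$l{\left(o,Q \right)} = 4$ ($l{\left(o,Q \right)} = 2 + 2 = 4$)
$T{\left(x \right)} = 8 - 4 x$ ($T{\left(x \right)} = - \frac{4}{\frac{1}{x - 2}} = - \frac{4}{\frac{1}{-2 + x}} = - 4 \left(-2 + x\right) = 8 - 4 x$)
$Z = 31$ ($Z = 23 - \left(8 - 16\right) = 23 - -8 = 23 + 8 = 31$)
$Z \sqrt{-27 - 7} \left(-43\right) = 31 \sqrt{-27 - 7} \left(-43\right) = 31 \sqrt{-34} \left(-43\right) = 31 i \sqrt{34} \left(-43\right) = - 1333 i \sqrt{34}$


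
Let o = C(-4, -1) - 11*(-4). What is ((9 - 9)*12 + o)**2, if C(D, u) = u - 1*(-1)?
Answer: 1936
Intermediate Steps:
C(D, u) = 1 + u (C(D, u) = u + 1 = 1 + u)
o = 44 (o = (1 - 1) - 11*(-4) = 0 + 44 = 44)
((9 - 9)*12 + o)**2 = ((9 - 9)*12 + 44)**2 = (0*12 + 44)**2 = (0 + 44)**2 = 44**2 = 1936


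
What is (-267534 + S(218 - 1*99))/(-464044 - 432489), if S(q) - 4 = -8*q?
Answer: 268482/896533 ≈ 0.29947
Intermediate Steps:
S(q) = 4 - 8*q
(-267534 + S(218 - 1*99))/(-464044 - 432489) = (-267534 + (4 - 8*(218 - 1*99)))/(-464044 - 432489) = (-267534 + (4 - 8*(218 - 99)))/(-896533) = (-267534 + (4 - 8*119))*(-1/896533) = (-267534 + (4 - 952))*(-1/896533) = (-267534 - 948)*(-1/896533) = -268482*(-1/896533) = 268482/896533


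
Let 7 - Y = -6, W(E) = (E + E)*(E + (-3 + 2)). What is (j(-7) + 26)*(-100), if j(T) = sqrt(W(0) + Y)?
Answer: -2600 - 100*sqrt(13) ≈ -2960.6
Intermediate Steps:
W(E) = 2*E*(-1 + E) (W(E) = (2*E)*(E - 1) = (2*E)*(-1 + E) = 2*E*(-1 + E))
Y = 13 (Y = 7 - 1*(-6) = 7 + 6 = 13)
j(T) = sqrt(13) (j(T) = sqrt(2*0*(-1 + 0) + 13) = sqrt(2*0*(-1) + 13) = sqrt(0 + 13) = sqrt(13))
(j(-7) + 26)*(-100) = (sqrt(13) + 26)*(-100) = (26 + sqrt(13))*(-100) = -2600 - 100*sqrt(13)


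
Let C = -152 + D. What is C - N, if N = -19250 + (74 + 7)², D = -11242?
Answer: 1295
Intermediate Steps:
C = -11394 (C = -152 - 11242 = -11394)
N = -12689 (N = -19250 + 81² = -19250 + 6561 = -12689)
C - N = -11394 - 1*(-12689) = -11394 + 12689 = 1295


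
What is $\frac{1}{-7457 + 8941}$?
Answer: $\frac{1}{1484} \approx 0.00067385$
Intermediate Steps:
$\frac{1}{-7457 + 8941} = \frac{1}{1484}$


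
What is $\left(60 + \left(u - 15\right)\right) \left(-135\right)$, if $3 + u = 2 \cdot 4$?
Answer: $-6750$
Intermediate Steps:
$u = 5$ ($u = -3 + 2 \cdot 4 = -3 + 8 = 5$)
$\left(60 + \left(u - 15\right)\right) \left(-135\right) = \left(60 + \left(5 - 15\right)\right) \left(-135\right) = \left(60 - 10\right) \left(-135\right) = 50 \left(-135\right) = -6750$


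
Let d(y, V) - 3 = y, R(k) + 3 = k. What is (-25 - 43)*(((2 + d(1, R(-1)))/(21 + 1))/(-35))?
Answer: 204/385 ≈ 0.52987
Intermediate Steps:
R(k) = -3 + k
d(y, V) = 3 + y
(-25 - 43)*(((2 + d(1, R(-1)))/(21 + 1))/(-35)) = (-25 - 43)*(((2 + (3 + 1))/(21 + 1))/(-35)) = -68*(2 + 4)/22*(-1)/35 = -68*6*(1/22)*(-1)/35 = -204*(-1)/(11*35) = -68*(-3/385) = 204/385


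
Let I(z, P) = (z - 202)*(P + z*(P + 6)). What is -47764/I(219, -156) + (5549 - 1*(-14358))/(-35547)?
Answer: -5462509/11502591 ≈ -0.47489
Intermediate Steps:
I(z, P) = (-202 + z)*(P + z*(6 + P))
-47764/I(219, -156) + (5549 - 1*(-14358))/(-35547) = -47764/(-1212*219 - 202*(-156) + 6*219² - 156*219² - 201*(-156)*219) + (5549 - 1*(-14358))/(-35547) = -47764/(-265428 + 31512 + 6*47961 - 156*47961 + 6866964) + (5549 + 14358)*(-1/35547) = -47764/(-265428 + 31512 + 287766 - 7481916 + 6866964) + 19907*(-1/35547) = -47764/(-561102) - 1171/2091 = -47764*(-1/561102) - 1171/2091 = 23882/280551 - 1171/2091 = -5462509/11502591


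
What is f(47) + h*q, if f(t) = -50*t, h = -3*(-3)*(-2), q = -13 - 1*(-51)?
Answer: -3034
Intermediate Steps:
q = 38 (q = -13 + 51 = 38)
h = -18 (h = 9*(-2) = -18)
f(47) + h*q = -50*47 - 18*38 = -2350 - 684 = -3034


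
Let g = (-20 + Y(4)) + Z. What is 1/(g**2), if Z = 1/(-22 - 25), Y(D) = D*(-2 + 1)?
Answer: 2209/1274641 ≈ 0.0017330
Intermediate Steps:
Y(D) = -D (Y(D) = D*(-1) = -D)
Z = -1/47 (Z = 1/(-47) = -1/47 ≈ -0.021277)
g = -1129/47 (g = (-20 - 1*4) - 1/47 = (-20 - 4) - 1/47 = -24 - 1/47 = -1129/47 ≈ -24.021)
1/(g**2) = 1/((-1129/47)**2) = 1/(1274641/2209) = 2209/1274641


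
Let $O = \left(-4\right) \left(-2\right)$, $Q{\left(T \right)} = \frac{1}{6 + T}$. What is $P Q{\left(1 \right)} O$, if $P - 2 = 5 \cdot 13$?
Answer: $\frac{536}{7} \approx 76.571$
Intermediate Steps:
$P = 67$ ($P = 2 + 5 \cdot 13 = 2 + 65 = 67$)
$O = 8$
$P Q{\left(1 \right)} O = \frac{67}{6 + 1} \cdot 8 = \frac{67}{7} \cdot 8 = \frac{536}{7}$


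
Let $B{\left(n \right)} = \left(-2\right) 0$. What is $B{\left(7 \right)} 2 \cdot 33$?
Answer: $0$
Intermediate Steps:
$B{\left(n \right)} = 0$
$B{\left(7 \right)} 2 \cdot 33 = 0 \cdot 2 \cdot 33 = 0 \cdot 33 = 0$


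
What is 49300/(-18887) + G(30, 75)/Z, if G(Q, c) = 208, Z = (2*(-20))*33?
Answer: -46126/16665 ≈ -2.7678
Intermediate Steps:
Z = -1320 (Z = -40*33 = -1320)
49300/(-18887) + G(30, 75)/Z = 49300/(-18887) + 208/(-1320) = 49300*(-1/18887) + 208*(-1/1320) = -2900/1111 - 26/165 = -46126/16665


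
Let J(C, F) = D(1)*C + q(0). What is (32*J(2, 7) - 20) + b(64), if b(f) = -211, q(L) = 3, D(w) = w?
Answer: -71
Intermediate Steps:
J(C, F) = 3 + C (J(C, F) = 1*C + 3 = C + 3 = 3 + C)
(32*J(2, 7) - 20) + b(64) = (32*(3 + 2) - 20) - 211 = (32*5 - 20) - 211 = (160 - 20) - 211 = 140 - 211 = -71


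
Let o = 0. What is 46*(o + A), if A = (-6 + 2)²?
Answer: 736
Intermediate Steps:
A = 16 (A = (-4)² = 16)
46*(o + A) = 46*(0 + 16) = 46*16 = 736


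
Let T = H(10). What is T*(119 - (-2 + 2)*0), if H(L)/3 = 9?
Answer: 3213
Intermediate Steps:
H(L) = 27 (H(L) = 3*9 = 27)
T = 27
T*(119 - (-2 + 2)*0) = 27*(119 - (-2 + 2)*0) = 27*(119 - 0*0) = 27*(119 - 1*0) = 27*(119 + 0) = 27*119 = 3213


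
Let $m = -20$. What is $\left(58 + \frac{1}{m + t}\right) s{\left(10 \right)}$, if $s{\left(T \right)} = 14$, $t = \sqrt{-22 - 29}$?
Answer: $\frac{365932}{451} - \frac{14 i \sqrt{51}}{451} \approx 811.38 - 0.22169 i$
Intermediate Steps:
$t = i \sqrt{51}$ ($t = \sqrt{-51} = i \sqrt{51} \approx 7.1414 i$)
$\left(58 + \frac{1}{m + t}\right) s{\left(10 \right)} = \left(58 + \frac{1}{-20 + i \sqrt{51}}\right) 14 = 812 + \frac{14}{-20 + i \sqrt{51}}$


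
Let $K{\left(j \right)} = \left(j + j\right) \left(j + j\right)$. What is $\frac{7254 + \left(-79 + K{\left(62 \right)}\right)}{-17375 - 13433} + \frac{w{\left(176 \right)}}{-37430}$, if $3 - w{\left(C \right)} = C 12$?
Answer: $- \frac{20502891}{30345880} \approx -0.67564$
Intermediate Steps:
$K{\left(j \right)} = 4 j^{2}$ ($K{\left(j \right)} = 2 j 2 j = 4 j^{2}$)
$w{\left(C \right)} = 3 - 12 C$ ($w{\left(C \right)} = 3 - C 12 = 3 - 12 C$)
$\frac{7254 + \left(-79 + K{\left(62 \right)}\right)}{-17375 - 13433} + \frac{w{\left(176 \right)}}{-37430} = \frac{7254 - \left(79 - 4 \cdot 62^{2}\right)}{-17375 - 13433} + \frac{3 - 2112}{-37430} = \frac{7254 + \left(-79 + 4 \cdot 3844\right)}{-30808} + \left(3 - 2112\right) \left(- \frac{1}{37430}\right) = \left(7254 + \left(-79 + 15376\right)\right) \left(- \frac{1}{30808}\right) - - \frac{111}{1970} = \left(7254 + 15297\right) \left(- \frac{1}{30808}\right) + \frac{111}{1970} = 22551 \left(- \frac{1}{30808}\right) + \frac{111}{1970} = - \frac{22551}{30808} + \frac{111}{1970} = - \frac{20502891}{30345880}$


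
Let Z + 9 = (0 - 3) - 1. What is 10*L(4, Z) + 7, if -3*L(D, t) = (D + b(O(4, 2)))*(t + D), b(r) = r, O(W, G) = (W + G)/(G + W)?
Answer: 157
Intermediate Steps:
O(W, G) = 1 (O(W, G) = (G + W)/(G + W) = 1)
Z = -13 (Z = -9 + ((0 - 3) - 1) = -9 + (-3 - 1) = -9 - 4 = -13)
L(D, t) = -(1 + D)*(D + t)/3 (L(D, t) = -(D + 1)*(t + D)/3 = -(1 + D)*(D + t)/3)
10*L(4, Z) + 7 = 10*(-⅓*4 - ⅓*(-13) - ⅓*4² - ⅓*4*(-13)) + 7 = 10*(-4/3 + 13/3 - ⅓*16 + 52/3) + 7 = 10*(-4/3 + 13/3 - 16/3 + 52/3) + 7 = 10*15 + 7 = 150 + 7 = 157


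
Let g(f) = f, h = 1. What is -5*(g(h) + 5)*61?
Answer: -1830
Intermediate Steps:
-5*(g(h) + 5)*61 = -5*(1 + 5)*61 = -5*6*61 = -30*61 = -1830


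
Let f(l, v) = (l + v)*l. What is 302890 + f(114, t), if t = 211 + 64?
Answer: 347236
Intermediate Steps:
t = 275
f(l, v) = l*(l + v)
302890 + f(114, t) = 302890 + 114*(114 + 275) = 302890 + 114*389 = 302890 + 44346 = 347236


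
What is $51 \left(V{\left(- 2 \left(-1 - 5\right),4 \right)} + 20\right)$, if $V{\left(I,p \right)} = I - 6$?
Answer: $1326$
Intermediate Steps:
$V{\left(I,p \right)} = -6 + I$
$51 \left(V{\left(- 2 \left(-1 - 5\right),4 \right)} + 20\right) = 51 \left(\left(-6 - 2 \left(-1 - 5\right)\right) + 20\right) = 51 \left(\left(-6 - -12\right) + 20\right) = 51 \left(\left(-6 + 12\right) + 20\right) = 51 \left(6 + 20\right) = 51 \cdot 26 = 1326$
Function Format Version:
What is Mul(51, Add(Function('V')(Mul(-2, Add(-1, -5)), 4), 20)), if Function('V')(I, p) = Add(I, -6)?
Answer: 1326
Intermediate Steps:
Function('V')(I, p) = Add(-6, I)
Mul(51, Add(Function('V')(Mul(-2, Add(-1, -5)), 4), 20)) = Mul(51, Add(Add(-6, Mul(-2, Add(-1, -5))), 20)) = Mul(51, Add(Add(-6, Mul(-2, -6)), 20)) = Mul(51, Add(Add(-6, 12), 20)) = Mul(51, Add(6, 20)) = Mul(51, 26) = 1326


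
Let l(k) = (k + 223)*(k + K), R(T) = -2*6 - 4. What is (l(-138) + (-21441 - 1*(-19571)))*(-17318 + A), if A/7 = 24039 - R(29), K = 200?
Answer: 513627800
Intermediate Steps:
R(T) = -16 (R(T) = -12 - 4 = -16)
l(k) = (200 + k)*(223 + k) (l(k) = (k + 223)*(k + 200) = (223 + k)*(200 + k) = (200 + k)*(223 + k))
A = 168385 (A = 7*(24039 - 1*(-16)) = 7*(24039 + 16) = 7*24055 = 168385)
(l(-138) + (-21441 - 1*(-19571)))*(-17318 + A) = ((44600 + (-138)² + 423*(-138)) + (-21441 - 1*(-19571)))*(-17318 + 168385) = ((44600 + 19044 - 58374) + (-21441 + 19571))*151067 = (5270 - 1870)*151067 = 3400*151067 = 513627800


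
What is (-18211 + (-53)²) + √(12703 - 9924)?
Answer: -15402 + √2779 ≈ -15349.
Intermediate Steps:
(-18211 + (-53)²) + √(12703 - 9924) = (-18211 + 2809) + √2779 = -15402 + √2779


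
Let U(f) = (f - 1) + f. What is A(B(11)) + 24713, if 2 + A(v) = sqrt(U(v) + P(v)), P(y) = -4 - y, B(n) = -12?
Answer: 24711 + I*sqrt(17) ≈ 24711.0 + 4.1231*I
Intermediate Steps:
U(f) = -1 + 2*f (U(f) = (-1 + f) + f = -1 + 2*f)
A(v) = -2 + sqrt(-5 + v) (A(v) = -2 + sqrt((-1 + 2*v) + (-4 - v)) = -2 + sqrt(-5 + v))
A(B(11)) + 24713 = (-2 + sqrt(-5 - 12)) + 24713 = (-2 + sqrt(-17)) + 24713 = (-2 + I*sqrt(17)) + 24713 = 24711 + I*sqrt(17)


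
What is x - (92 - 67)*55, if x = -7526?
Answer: -8901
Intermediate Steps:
x - (92 - 67)*55 = -7526 - (92 - 67)*55 = -7526 - 25*55 = -7526 - 1*1375 = -7526 - 1375 = -8901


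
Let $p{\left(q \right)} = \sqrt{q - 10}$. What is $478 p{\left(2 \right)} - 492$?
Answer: $-492 + 956 i \sqrt{2} \approx -492.0 + 1352.0 i$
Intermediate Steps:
$p{\left(q \right)} = \sqrt{-10 + q}$ ($p{\left(q \right)} = \sqrt{q - 10} = \sqrt{-10 + q}$)
$478 p{\left(2 \right)} - 492 = 478 \sqrt{-10 + 2} - 492 = 478 \sqrt{-8} - 492 = 478 \cdot 2 i \sqrt{2} - 492 = 956 i \sqrt{2} - 492 = -492 + 956 i \sqrt{2}$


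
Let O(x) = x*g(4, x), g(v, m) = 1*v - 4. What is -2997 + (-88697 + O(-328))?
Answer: -91694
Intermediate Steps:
g(v, m) = -4 + v (g(v, m) = v - 4 = -4 + v)
O(x) = 0 (O(x) = x*(-4 + 4) = x*0 = 0)
-2997 + (-88697 + O(-328)) = -2997 + (-88697 + 0) = -2997 - 88697 = -91694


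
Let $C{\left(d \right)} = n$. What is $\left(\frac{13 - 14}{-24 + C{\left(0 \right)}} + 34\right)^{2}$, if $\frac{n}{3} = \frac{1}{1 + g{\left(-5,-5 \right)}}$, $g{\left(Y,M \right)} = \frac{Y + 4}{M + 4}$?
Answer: $\frac{2347024}{2025} \approx 1159.0$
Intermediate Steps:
$g{\left(Y,M \right)} = \frac{4 + Y}{4 + M}$
$n = \frac{3}{2}$ ($n = \frac{3}{1 + \frac{4 - 5}{4 - 5}} = \frac{3}{1 + \frac{1}{-1} \left(-1\right)} = \frac{3}{1 - -1} = \frac{3}{1 + 1} = \frac{3}{2} \approx 1.5$)
$C{\left(d \right)} = \frac{3}{2}$
$\left(\frac{13 - 14}{-24 + C{\left(0 \right)}} + 34\right)^{2} = \left(\frac{13 - 14}{-24 + \frac{3}{2}} + 34\right)^{2} = \left(- \frac{1}{- \frac{45}{2}} + 34\right)^{2} = \left(\left(-1\right) \left(- \frac{2}{45}\right) + 34\right)^{2} = \left(\frac{2}{45} + 34\right)^{2} = \left(\frac{1532}{45}\right)^{2} = \frac{2347024}{2025}$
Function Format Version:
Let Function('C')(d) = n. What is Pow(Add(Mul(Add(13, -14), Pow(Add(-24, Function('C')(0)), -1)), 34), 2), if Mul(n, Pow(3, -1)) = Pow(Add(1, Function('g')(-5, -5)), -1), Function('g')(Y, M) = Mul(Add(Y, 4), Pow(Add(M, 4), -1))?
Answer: Rational(2347024, 2025) ≈ 1159.0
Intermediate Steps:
Function('g')(Y, M) = Mul(Pow(Add(4, M), -1), Add(4, Y)) (Function('g')(Y, M) = Mul(Add(4, Y), Pow(Add(4, M), -1)) = Mul(Pow(Add(4, M), -1), Add(4, Y)))
n = Rational(3, 2) (n = Mul(3, Pow(Add(1, Mul(Pow(Add(4, -5), -1), Add(4, -5))), -1)) = Mul(3, Pow(Add(1, Mul(Pow(-1, -1), -1)), -1)) = Mul(3, Pow(Add(1, Mul(-1, -1)), -1)) = Mul(3, Pow(Add(1, 1), -1)) = Mul(3, Pow(2, -1)) = Mul(3, Rational(1, 2)) = Rational(3, 2) ≈ 1.5000)
Function('C')(d) = Rational(3, 2)
Pow(Add(Mul(Add(13, -14), Pow(Add(-24, Function('C')(0)), -1)), 34), 2) = Pow(Add(Mul(Add(13, -14), Pow(Add(-24, Rational(3, 2)), -1)), 34), 2) = Pow(Add(Mul(-1, Pow(Rational(-45, 2), -1)), 34), 2) = Pow(Add(Mul(-1, Rational(-2, 45)), 34), 2) = Pow(Add(Rational(2, 45), 34), 2) = Pow(Rational(1532, 45), 2) = Rational(2347024, 2025)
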